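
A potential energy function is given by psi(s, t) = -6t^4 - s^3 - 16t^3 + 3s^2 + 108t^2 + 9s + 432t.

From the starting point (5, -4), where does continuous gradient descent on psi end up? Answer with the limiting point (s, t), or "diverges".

psi is separable, so gradient descent decouples: s follows -∂psi/∂s, t follows -∂psi/∂t.
∂psi/∂s = -3(s - 3)(s + 1); at s=5 this is -36, so s increases.
∂psi/∂t = -24(t - 3)(t + 2)(t + 3); at t=-4 this is 336, so t decreases.
The s-coordinate has no critical point in that direction and runs off to infinity.

diverges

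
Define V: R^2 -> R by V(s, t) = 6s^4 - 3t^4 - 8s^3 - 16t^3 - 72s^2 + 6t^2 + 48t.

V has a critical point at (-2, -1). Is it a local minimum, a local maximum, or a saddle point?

The mixed partial ∂²V/∂s∂t is 0, so the Hessian at any point is diag(V_ss, V_tt) = diag(24(3s^2 - 2s - 6), 12(-3t^2 - 8t + 1)).
At (-2, -1): H = diag(240, 72).
Both eigenvalues are positive, so H is positive definite: a local minimum.

local minimum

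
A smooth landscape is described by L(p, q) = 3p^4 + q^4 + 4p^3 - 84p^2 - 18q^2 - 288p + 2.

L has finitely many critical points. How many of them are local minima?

L separates as a function of p plus a function of q, so ∇L=0 decouples.
∂L/∂p = 12(p - 4)(p + 2)(p + 3) = 0 at p ∈ {-3, -2, 4}; ∂L/∂q = 4q(q - 3)(q + 3) = 0 at q ∈ {-3, 0, 3}.
The Hessian is diagonal: diag(L_pp, L_qq). Second derivatives: L_pp(-3)=84, L_pp(-2)=-72, L_pp(4)=504; L_qq(-3)=72, L_qq(0)=-36, L_qq(3)=72.
Local minima occur where both diagonal entries positive: (-3, -3), (-3, 3), (4, -3), (4, 3). Count: 4.

4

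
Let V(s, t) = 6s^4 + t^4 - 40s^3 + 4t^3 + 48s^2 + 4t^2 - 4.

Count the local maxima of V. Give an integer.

V separates as a function of s plus a function of t, so ∇V=0 decouples.
∂V/∂s = 24s(s - 4)(s - 1) = 0 at s ∈ {0, 1, 4}; ∂V/∂t = 4t(t + 1)(t + 2) = 0 at t ∈ {-2, -1, 0}.
The Hessian is diagonal: diag(V_ss, V_tt). Second derivatives: V_ss(0)=96, V_ss(1)=-72, V_ss(4)=288; V_tt(-2)=8, V_tt(-1)=-4, V_tt(0)=8.
Local maxima occur where both diagonal entries negative: (1, -1). Count: 1.

1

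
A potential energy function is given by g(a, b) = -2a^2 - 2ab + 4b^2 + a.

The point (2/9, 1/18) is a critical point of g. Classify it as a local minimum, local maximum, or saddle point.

The Hessian of g is constant: H = [[-4, -2], [-2, 8]].
det(H) = (-4)·8 − (-2)² = -36.
Since det(H) < 0, H is indefinite and the critical point is a saddle point.

saddle point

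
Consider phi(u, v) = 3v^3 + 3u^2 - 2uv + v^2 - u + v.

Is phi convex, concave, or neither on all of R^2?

neither

The term 3v^3 is cubic, so the Hessian is not constant.
∂²phi/∂v² = 18v + 2, which takes both signs as v varies (negative for sufficiently negative v). A diagonal entry of the Hessian changing sign means the Hessian is neither positive- nor negative-semidefinite on all of R^2.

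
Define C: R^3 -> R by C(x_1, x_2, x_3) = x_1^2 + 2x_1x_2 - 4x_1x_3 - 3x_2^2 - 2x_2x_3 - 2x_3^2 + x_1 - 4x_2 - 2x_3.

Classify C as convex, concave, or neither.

neither

C is quadratic, so its Hessian is the constant matrix H = [[2, 2, -4], [2, -6, -2], [-4, -2, -4]].
Leading principal minors: 2, -16, 184.
Neither pattern holds ⇒ H is indefinite ⇒ neither convex nor concave.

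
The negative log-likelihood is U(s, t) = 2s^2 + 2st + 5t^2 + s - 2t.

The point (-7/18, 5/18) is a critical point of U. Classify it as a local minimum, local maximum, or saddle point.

local minimum

The Hessian of U is constant: H = [[4, 2], [2, 10]].
det(H) = 4·10 − 2² = 36.
det(H) > 0 and tr(H) = 14 > 0, so H is positive definite and the point is a local minimum.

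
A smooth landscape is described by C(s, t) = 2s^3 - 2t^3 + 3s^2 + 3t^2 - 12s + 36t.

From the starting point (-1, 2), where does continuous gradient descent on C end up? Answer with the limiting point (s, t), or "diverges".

(1, -2)

C is separable, so gradient descent decouples: s follows -∂C/∂s, t follows -∂C/∂t.
∂C/∂s = 6(s - 1)(s + 2); at s=-1 this is -12, so s increases.
∂C/∂t = -6(t - 3)(t + 2); at t=2 this is 24, so t decreases.
s converges to its nearest critical value 1 (a local min of the s-part); t converges to -2. The iterate converges to (1, -2).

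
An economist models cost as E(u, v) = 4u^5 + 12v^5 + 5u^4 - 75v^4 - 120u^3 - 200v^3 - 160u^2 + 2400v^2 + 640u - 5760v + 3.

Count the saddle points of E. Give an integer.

E separates as a function of u plus a function of v, so ∇E=0 decouples.
∂E/∂u = 20(u - 4)(u - 1)(u + 2)(u + 4) = 0 at u ∈ {-4, -2, 1, 4}; ∂E/∂v = 60(v - 4)(v - 3)(v - 2)(v + 4) = 0 at v ∈ {-4, 2, 3, 4}.
The Hessian is diagonal: diag(E_uu, E_vv). Second derivatives: E_uu(-4)=-1600, E_uu(-2)=720, E_uu(1)=-900, E_uu(4)=2880; E_vv(-4)=-20160, E_vv(2)=720, E_vv(3)=-420, E_vv(4)=960.
Saddle points occur where the two diagonal entries have opposite signs: (-4, 2), (-4, 4), (-2, -4), (-2, 3), (1, 2), (1, 4), (4, -4), (4, 3). Count: 8.

8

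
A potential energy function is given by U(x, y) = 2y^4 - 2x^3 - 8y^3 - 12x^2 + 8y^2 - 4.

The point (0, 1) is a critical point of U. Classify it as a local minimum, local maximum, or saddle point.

local maximum

The mixed partial ∂²U/∂x∂y is 0, so the Hessian at any point is diag(U_xx, U_yy) = diag(-12(x + 2), 8(3y^2 - 6y + 2)).
At (0, 1): H = diag(-24, -8).
Both eigenvalues are negative, so H is negative definite: a local maximum.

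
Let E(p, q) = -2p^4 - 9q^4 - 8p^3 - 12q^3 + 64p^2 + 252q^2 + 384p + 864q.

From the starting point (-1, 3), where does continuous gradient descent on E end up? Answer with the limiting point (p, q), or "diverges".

E is separable, so gradient descent decouples: p follows -∂E/∂p, q follows -∂E/∂q.
∂E/∂p = -8(p - 4)(p + 3)(p + 4); at p=-1 this is 240, so p decreases.
∂E/∂q = -36(q - 4)(q + 2)(q + 3); at q=3 this is 1080, so q decreases.
p converges to its nearest critical value -3 (a local min of the p-part); q converges to -2. The iterate converges to (-3, -2).

(-3, -2)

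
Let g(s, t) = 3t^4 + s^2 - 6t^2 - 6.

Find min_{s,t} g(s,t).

g(s,t) separates as P(s) + Q(t) − 6, so its minimum is min P + min Q − 6.
P'(s) = 2s vanishes at s ∈ {0}; Q'(t) = 12t(t - 1)(t + 1) vanishes at t ∈ {-1, 0, 1}.
Local minima of P (where P''>0): P(0)=0. Local minima of Q: Q(-1)=-3, Q(1)=-3.
So the global minimum of g is P(0) + Q(-1) − 6 = 0 − 3 − 6 = -9, attained at (0, -1).

-9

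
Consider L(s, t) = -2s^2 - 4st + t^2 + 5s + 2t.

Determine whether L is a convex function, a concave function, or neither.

neither

L is quadratic, so its Hessian is the constant matrix H = [[-4, -4], [-4, 2]].
det(H) = -24, tr(H) = -2.
det(H) < 0, so H is indefinite: neither convex nor concave.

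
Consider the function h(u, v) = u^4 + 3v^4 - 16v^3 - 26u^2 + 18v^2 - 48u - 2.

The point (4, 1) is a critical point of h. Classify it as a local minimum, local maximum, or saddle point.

saddle point

The mixed partial ∂²h/∂u∂v is 0, so the Hessian at any point is diag(h_uu, h_vv) = diag(4(3u^2 - 13), 12(3v^2 - 8v + 3)).
At (4, 1): H = diag(140, -24).
The eigenvalues have opposite signs, so H is indefinite: a saddle point.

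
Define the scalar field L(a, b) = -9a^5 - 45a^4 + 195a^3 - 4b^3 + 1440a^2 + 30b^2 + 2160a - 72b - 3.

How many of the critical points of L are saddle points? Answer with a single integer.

4

L separates as a function of a plus a function of b, so ∇L=0 decouples.
∂L/∂a = -45(a - 4)(a + 1)(a + 3)(a + 4) = 0 at a ∈ {-4, -3, -1, 4}; ∂L/∂b = -12(b - 3)(b - 2) = 0 at b ∈ {2, 3}.
The Hessian is diagonal: diag(L_aa, L_bb). Second derivatives: L_aa(-4)=1080, L_aa(-3)=-630, L_aa(-1)=1350, L_aa(4)=-12600; L_bb(2)=12, L_bb(3)=-12.
Saddle points occur where the two diagonal entries have opposite signs: (-4, 3), (-3, 2), (-1, 3), (4, 2). Count: 4.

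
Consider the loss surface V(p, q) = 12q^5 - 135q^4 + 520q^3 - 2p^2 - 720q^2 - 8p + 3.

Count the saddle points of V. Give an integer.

V separates as a function of p plus a function of q, so ∇V=0 decouples.
∂V/∂p = -4(p + 2) = 0 at p ∈ {-2}; ∂V/∂q = 60q(q - 4)(q - 3)(q - 2) = 0 at q ∈ {0, 2, 3, 4}.
The Hessian is diagonal: diag(V_pp, V_qq). Second derivatives: V_pp(-2)=-4; V_qq(0)=-1440, V_qq(2)=240, V_qq(3)=-180, V_qq(4)=480.
Saddle points occur where the two diagonal entries have opposite signs: (-2, 2), (-2, 4). Count: 2.

2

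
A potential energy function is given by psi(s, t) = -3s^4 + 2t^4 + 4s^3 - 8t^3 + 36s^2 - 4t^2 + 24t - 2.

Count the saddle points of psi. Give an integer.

psi separates as a function of s plus a function of t, so ∇psi=0 decouples.
∂psi/∂s = -12s(s - 3)(s + 2) = 0 at s ∈ {-2, 0, 3}; ∂psi/∂t = 8(t - 3)(t - 1)(t + 1) = 0 at t ∈ {-1, 1, 3}.
The Hessian is diagonal: diag(psi_ss, psi_tt). Second derivatives: psi_ss(-2)=-120, psi_ss(0)=72, psi_ss(3)=-180; psi_tt(-1)=64, psi_tt(1)=-32, psi_tt(3)=64.
Saddle points occur where the two diagonal entries have opposite signs: (-2, -1), (-2, 3), (0, 1), (3, -1), (3, 3). Count: 5.

5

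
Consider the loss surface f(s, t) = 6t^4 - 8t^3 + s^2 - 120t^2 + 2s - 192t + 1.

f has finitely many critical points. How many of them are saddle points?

f separates as a function of s plus a function of t, so ∇f=0 decouples.
∂f/∂s = 2(s + 1) = 0 at s ∈ {-1}; ∂f/∂t = 24(t - 4)(t + 1)(t + 2) = 0 at t ∈ {-2, -1, 4}.
The Hessian is diagonal: diag(f_ss, f_tt). Second derivatives: f_ss(-1)=2; f_tt(-2)=144, f_tt(-1)=-120, f_tt(4)=720.
Saddle points occur where the two diagonal entries have opposite signs: (-1, -1). Count: 1.

1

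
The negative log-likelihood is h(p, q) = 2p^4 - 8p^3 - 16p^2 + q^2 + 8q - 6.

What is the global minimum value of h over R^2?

-278

h(p,q) separates as A(p) + B(q) − 6, so its minimum is min A + min B − 6.
A'(p) = 8p(p - 4)(p + 1) vanishes at p ∈ {-1, 0, 4}; B'(q) = 2q + 8 vanishes at q ∈ {-4}.
Local minima of A (where A''>0): A(-1)=-6, A(4)=-256. Local minima of B: B(-4)=-16.
So the global minimum of h is A(4) + B(-4) − 6 = -256 − 16 − 6 = -278, attained at (4, -4).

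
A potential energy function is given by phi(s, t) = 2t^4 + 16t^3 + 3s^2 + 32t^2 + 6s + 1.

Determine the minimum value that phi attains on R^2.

-2

phi(s,t) separates as P(s) + Q(t) + 1, so its minimum is min P + min Q + 1.
P'(s) = 6s + 6 vanishes at s ∈ {-1}; Q'(t) = 8t(t + 2)(t + 4) vanishes at t ∈ {-4, -2, 0}.
Local minima of P (where P''>0): P(-1)=-3. Local minima of Q: Q(-4)=0, Q(0)=0.
So the global minimum of phi is P(-1) + Q(-4) + 1 = -3 + 0 + 1 = -2, attained at (-1, -4).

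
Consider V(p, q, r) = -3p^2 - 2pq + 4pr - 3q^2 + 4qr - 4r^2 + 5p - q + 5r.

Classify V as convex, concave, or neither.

concave

V is quadratic, so its Hessian is the constant matrix H = [[-6, -2, 4], [-2, -6, 4], [4, 4, -8]].
Leading principal minors: -6, 32, -128.
Signs alternate −, +, − ⇒ H ≺ 0 ⇒ concave.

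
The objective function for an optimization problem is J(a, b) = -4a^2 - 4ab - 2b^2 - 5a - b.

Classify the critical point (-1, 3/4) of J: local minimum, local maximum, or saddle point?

local maximum

The Hessian of J is constant: H = [[-8, -4], [-4, -4]].
det(H) = (-8)·(-4) − (-4)² = 16.
det(H) > 0 and tr(H) = -12 < 0, so H is negative definite and the point is a local maximum.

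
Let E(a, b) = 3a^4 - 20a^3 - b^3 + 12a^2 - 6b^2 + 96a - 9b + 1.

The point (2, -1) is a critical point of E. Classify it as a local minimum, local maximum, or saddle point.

The mixed partial ∂²E/∂a∂b is 0, so the Hessian at any point is diag(E_aa, E_bb) = diag(12(3a^2 - 10a + 2), -6(b + 2)).
At (2, -1): H = diag(-72, -6).
Both eigenvalues are negative, so H is negative definite: a local maximum.

local maximum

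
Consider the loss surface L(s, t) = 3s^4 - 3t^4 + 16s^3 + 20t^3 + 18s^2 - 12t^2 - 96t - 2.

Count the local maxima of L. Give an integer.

2

L separates as a function of s plus a function of t, so ∇L=0 decouples.
∂L/∂s = 12s(s + 1)(s + 3) = 0 at s ∈ {-3, -1, 0}; ∂L/∂t = -12(t - 4)(t - 2)(t + 1) = 0 at t ∈ {-1, 2, 4}.
The Hessian is diagonal: diag(L_ss, L_tt). Second derivatives: L_ss(-3)=72, L_ss(-1)=-24, L_ss(0)=36; L_tt(-1)=-180, L_tt(2)=72, L_tt(4)=-120.
Local maxima occur where both diagonal entries negative: (-1, -1), (-1, 4). Count: 2.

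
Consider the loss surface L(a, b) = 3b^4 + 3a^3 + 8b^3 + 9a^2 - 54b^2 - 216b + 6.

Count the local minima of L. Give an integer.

L separates as a function of a plus a function of b, so ∇L=0 decouples.
∂L/∂a = 9a(a + 2) = 0 at a ∈ {-2, 0}; ∂L/∂b = 12(b - 3)(b + 2)(b + 3) = 0 at b ∈ {-3, -2, 3}.
The Hessian is diagonal: diag(L_aa, L_bb). Second derivatives: L_aa(-2)=-18, L_aa(0)=18; L_bb(-3)=72, L_bb(-2)=-60, L_bb(3)=360.
Local minima occur where both diagonal entries positive: (0, -3), (0, 3). Count: 2.

2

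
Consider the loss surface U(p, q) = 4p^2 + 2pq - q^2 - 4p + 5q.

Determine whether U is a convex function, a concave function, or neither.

neither

U is quadratic, so its Hessian is the constant matrix H = [[8, 2], [2, -2]].
det(H) = -20, tr(H) = 6.
det(H) < 0, so H is indefinite: neither convex nor concave.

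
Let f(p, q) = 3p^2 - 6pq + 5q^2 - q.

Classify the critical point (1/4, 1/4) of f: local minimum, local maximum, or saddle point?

The Hessian of f is constant: H = [[6, -6], [-6, 10]].
det(H) = 6·10 − (-6)² = 24.
det(H) > 0 and tr(H) = 16 > 0, so H is positive definite and the point is a local minimum.

local minimum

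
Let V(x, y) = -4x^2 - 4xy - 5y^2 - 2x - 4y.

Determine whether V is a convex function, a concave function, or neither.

concave

V is quadratic, so its Hessian is the constant matrix H = [[-8, -4], [-4, -10]].
det(H) = 64, tr(H) = -18.
det(H) > 0 and tr(H) < 0, so H is negative definite everywhere: concave.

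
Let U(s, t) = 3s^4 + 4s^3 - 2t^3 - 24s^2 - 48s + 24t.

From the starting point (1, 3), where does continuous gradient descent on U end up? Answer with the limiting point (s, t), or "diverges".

U is separable, so gradient descent decouples: s follows -∂U/∂s, t follows -∂U/∂t.
∂U/∂s = 12(s - 2)(s + 1)(s + 2); at s=1 this is -72, so s increases.
∂U/∂t = -6(t - 2)(t + 2); at t=3 this is -30, so t increases.
The t-coordinate has no critical point in that direction and runs off to infinity.

diverges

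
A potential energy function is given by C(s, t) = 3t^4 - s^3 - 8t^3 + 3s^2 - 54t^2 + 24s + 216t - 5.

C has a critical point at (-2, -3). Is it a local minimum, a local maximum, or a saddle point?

The mixed partial ∂²C/∂s∂t is 0, so the Hessian at any point is diag(C_ss, C_tt) = diag(6(-s + 1), 12(3t^2 - 4t - 9)).
At (-2, -3): H = diag(18, 360).
Both eigenvalues are positive, so H is positive definite: a local minimum.

local minimum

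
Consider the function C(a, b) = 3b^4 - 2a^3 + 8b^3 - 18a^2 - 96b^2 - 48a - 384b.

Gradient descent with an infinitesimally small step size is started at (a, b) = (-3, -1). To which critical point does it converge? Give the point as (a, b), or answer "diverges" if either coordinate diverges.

(-4, 4)

C is separable, so gradient descent decouples: a follows -∂C/∂a, b follows -∂C/∂b.
∂C/∂a = -6(a + 2)(a + 4); at a=-3 this is 6, so a decreases.
∂C/∂b = 12(b - 4)(b + 2)(b + 4); at b=-1 this is -180, so b increases.
a converges to its nearest critical value -4 (a local min of the a-part); b converges to 4. The iterate converges to (-4, 4).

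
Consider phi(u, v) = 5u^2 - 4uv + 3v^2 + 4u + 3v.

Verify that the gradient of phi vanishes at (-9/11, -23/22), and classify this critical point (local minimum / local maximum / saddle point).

local minimum

∇phi = (10u - 4v + 4, -4u + 6v + 3); substituting (-9/11, -23/22) gives ∇phi = (0, 0), so (-9/11, -23/22) is indeed a critical point.
The Hessian of phi is constant: H = [[10, -4], [-4, 6]].
det(H) = 10·6 − (-4)² = 44.
det(H) > 0 and tr(H) = 16 > 0, so H is positive definite and the point is a local minimum.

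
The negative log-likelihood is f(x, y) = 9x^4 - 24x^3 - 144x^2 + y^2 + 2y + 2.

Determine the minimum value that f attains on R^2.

f(x,y) separates as P(x) + Q(y) + 2, so its minimum is min P + min Q + 2.
P'(x) = 36x(x - 4)(x + 2) vanishes at x ∈ {-2, 0, 4}; Q'(y) = 2y + 2 vanishes at y ∈ {-1}.
Local minima of P (where P''>0): P(-2)=-240, P(4)=-1536. Local minima of Q: Q(-1)=-1.
So the global minimum of f is P(4) + Q(-1) + 2 = -1536 − 1 + 2 = -1535, attained at (4, -1).

-1535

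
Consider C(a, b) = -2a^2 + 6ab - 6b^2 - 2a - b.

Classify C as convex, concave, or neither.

concave

C is quadratic, so its Hessian is the constant matrix H = [[-4, 6], [6, -12]].
det(H) = 12, tr(H) = -16.
det(H) > 0 and tr(H) < 0, so H is negative definite everywhere: concave.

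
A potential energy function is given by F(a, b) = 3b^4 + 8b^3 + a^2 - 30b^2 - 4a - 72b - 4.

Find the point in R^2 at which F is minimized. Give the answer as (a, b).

(2, 2)

F(a,b) separates as P(a) + Q(b) − 4, so its minimum is min P + min Q − 4.
P'(a) = 2a - 4 vanishes at a ∈ {2}; Q'(b) = 12(b - 2)(b + 1)(b + 3) vanishes at b ∈ {-3, -1, 2}.
Local minima of P (where P''>0): P(2)=-4. Local minima of Q: Q(-3)=-27, Q(2)=-152.
So the global minimum of F is P(2) + Q(2) − 4 = -4 − 152 − 4 = -160, attained at (2, 2).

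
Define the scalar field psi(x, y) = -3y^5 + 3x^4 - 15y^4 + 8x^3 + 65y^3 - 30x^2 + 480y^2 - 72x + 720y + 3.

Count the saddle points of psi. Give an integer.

psi separates as a function of x plus a function of y, so ∇psi=0 decouples.
∂psi/∂x = 12(x - 2)(x + 1)(x + 3) = 0 at x ∈ {-3, -1, 2}; ∂psi/∂y = -15(y - 4)(y + 1)(y + 3)(y + 4) = 0 at y ∈ {-4, -3, -1, 4}.
The Hessian is diagonal: diag(psi_xx, psi_yy). Second derivatives: psi_xx(-3)=120, psi_xx(-1)=-72, psi_xx(2)=180; psi_yy(-4)=360, psi_yy(-3)=-210, psi_yy(-1)=450, psi_yy(4)=-4200.
Saddle points occur where the two diagonal entries have opposite signs: (-3, -3), (-3, 4), (-1, -4), (-1, -1), (2, -3), (2, 4). Count: 6.

6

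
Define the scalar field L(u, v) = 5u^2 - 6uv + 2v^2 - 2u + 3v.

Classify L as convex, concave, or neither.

convex

L is quadratic, so its Hessian is the constant matrix H = [[10, -6], [-6, 4]].
det(H) = 4, tr(H) = 14.
det(H) > 0 and tr(H) > 0, so H is positive definite everywhere: convex.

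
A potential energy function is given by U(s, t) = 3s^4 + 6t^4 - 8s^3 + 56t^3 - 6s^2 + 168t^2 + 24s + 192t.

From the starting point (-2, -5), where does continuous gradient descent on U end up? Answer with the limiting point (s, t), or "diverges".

U is separable, so gradient descent decouples: s follows -∂U/∂s, t follows -∂U/∂t.
∂U/∂s = 12(s - 2)(s - 1)(s + 1); at s=-2 this is -144, so s increases.
∂U/∂t = 24(t + 1)(t + 2)(t + 4); at t=-5 this is -288, so t increases.
s converges to its nearest critical value -1 (a local min of the s-part); t converges to -4. The iterate converges to (-1, -4).

(-1, -4)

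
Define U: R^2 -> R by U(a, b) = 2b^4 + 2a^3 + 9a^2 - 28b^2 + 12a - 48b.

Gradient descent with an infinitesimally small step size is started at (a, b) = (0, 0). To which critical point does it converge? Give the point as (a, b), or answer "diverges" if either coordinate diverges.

(-1, 3)

U is separable, so gradient descent decouples: a follows -∂U/∂a, b follows -∂U/∂b.
∂U/∂a = 6(a + 1)(a + 2); at a=0 this is 12, so a decreases.
∂U/∂b = 8(b - 3)(b + 1)(b + 2); at b=0 this is -48, so b increases.
a converges to its nearest critical value -1 (a local min of the a-part); b converges to 3. The iterate converges to (-1, 3).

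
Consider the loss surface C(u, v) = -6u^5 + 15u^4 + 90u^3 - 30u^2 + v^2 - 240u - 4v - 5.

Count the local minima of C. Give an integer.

C separates as a function of u plus a function of v, so ∇C=0 decouples.
∂C/∂u = -30(u - 4)(u - 1)(u + 1)(u + 2) = 0 at u ∈ {-2, -1, 1, 4}; ∂C/∂v = 2(v - 2) = 0 at v ∈ {2}.
The Hessian is diagonal: diag(C_uu, C_vv). Second derivatives: C_uu(-2)=540, C_uu(-1)=-300, C_uu(1)=540, C_uu(4)=-2700; C_vv(2)=2.
Local minima occur where both diagonal entries positive: (-2, 2), (1, 2). Count: 2.

2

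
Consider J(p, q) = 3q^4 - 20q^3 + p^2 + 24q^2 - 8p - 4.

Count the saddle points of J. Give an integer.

1

J separates as a function of p plus a function of q, so ∇J=0 decouples.
∂J/∂p = 2(p - 4) = 0 at p ∈ {4}; ∂J/∂q = 12q(q - 4)(q - 1) = 0 at q ∈ {0, 1, 4}.
The Hessian is diagonal: diag(J_pp, J_qq). Second derivatives: J_pp(4)=2; J_qq(0)=48, J_qq(1)=-36, J_qq(4)=144.
Saddle points occur where the two diagonal entries have opposite signs: (4, 1). Count: 1.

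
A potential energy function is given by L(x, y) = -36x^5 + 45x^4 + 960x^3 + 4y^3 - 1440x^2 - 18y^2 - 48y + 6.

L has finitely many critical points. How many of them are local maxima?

2

L separates as a function of x plus a function of y, so ∇L=0 decouples.
∂L/∂x = -180x(x - 4)(x - 1)(x + 4) = 0 at x ∈ {-4, 0, 1, 4}; ∂L/∂y = 12(y - 4)(y + 1) = 0 at y ∈ {-1, 4}.
The Hessian is diagonal: diag(L_xx, L_yy). Second derivatives: L_xx(-4)=28800, L_xx(0)=-2880, L_xx(1)=2700, L_xx(4)=-17280; L_yy(-1)=-60, L_yy(4)=60.
Local maxima occur where both diagonal entries negative: (0, -1), (4, -1). Count: 2.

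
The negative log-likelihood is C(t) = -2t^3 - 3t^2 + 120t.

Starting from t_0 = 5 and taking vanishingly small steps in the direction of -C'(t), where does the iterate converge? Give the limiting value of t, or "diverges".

diverges

C'(t) = -6(t - 4)(t + 5), so C'(5) = -60.
Gradient descent moves in the -C' direction, i.e. t is increasing.
There is no critical point above t=5, and C' keeps the same sign, so the iterate runs off to +∞.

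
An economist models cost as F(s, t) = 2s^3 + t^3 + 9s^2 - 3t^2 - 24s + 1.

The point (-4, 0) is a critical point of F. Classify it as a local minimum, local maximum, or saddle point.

The mixed partial ∂²F/∂s∂t is 0, so the Hessian at any point is diag(F_ss, F_tt) = diag(6(2s + 3), 6(t - 1)).
At (-4, 0): H = diag(-30, -6).
Both eigenvalues are negative, so H is negative definite: a local maximum.

local maximum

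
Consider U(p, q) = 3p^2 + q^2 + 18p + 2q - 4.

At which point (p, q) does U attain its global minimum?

(-3, -1)

U(p,q) separates as A(p) + B(q) − 4, so its minimum is min A + min B − 4.
A'(p) = 6p + 18 vanishes at p ∈ {-3}; B'(q) = 2q + 2 vanishes at q ∈ {-1}.
Local minima of A (where A''>0): A(-3)=-27. Local minima of B: B(-1)=-1.
So the global minimum of U is A(-3) + B(-1) − 4 = -27 − 1 − 4 = -32, attained at (-3, -1).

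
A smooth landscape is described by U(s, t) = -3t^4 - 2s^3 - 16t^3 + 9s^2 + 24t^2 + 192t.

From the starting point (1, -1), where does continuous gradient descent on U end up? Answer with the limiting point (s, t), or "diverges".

U is separable, so gradient descent decouples: s follows -∂U/∂s, t follows -∂U/∂t.
∂U/∂s = -6s(s - 3); at s=1 this is 12, so s decreases.
∂U/∂t = -12(t - 2)(t + 2)(t + 4); at t=-1 this is 108, so t decreases.
s converges to its nearest critical value 0 (a local min of the s-part); t converges to -2. The iterate converges to (0, -2).

(0, -2)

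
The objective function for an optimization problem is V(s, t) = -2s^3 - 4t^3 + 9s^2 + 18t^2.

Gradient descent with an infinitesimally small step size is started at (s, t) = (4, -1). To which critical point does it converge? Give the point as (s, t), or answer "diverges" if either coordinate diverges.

diverges

V is separable, so gradient descent decouples: s follows -∂V/∂s, t follows -∂V/∂t.
∂V/∂s = -6s(s - 3); at s=4 this is -24, so s increases.
∂V/∂t = -12t(t - 3); at t=-1 this is -48, so t increases.
The s-coordinate has no critical point in that direction and runs off to infinity.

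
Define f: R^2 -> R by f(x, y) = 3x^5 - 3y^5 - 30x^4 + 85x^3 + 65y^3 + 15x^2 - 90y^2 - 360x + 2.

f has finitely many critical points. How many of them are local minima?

f separates as a function of x plus a function of y, so ∇f=0 decouples.
∂f/∂x = 15(x - 4)(x - 3)(x - 2)(x + 1) = 0 at x ∈ {-1, 2, 3, 4}; ∂f/∂y = -15y(y - 3)(y - 1)(y + 4) = 0 at y ∈ {-4, 0, 1, 3}.
The Hessian is diagonal: diag(f_xx, f_yy). Second derivatives: f_xx(-1)=-900, f_xx(2)=90, f_xx(3)=-60, f_xx(4)=150; f_yy(-4)=2100, f_yy(0)=-180, f_yy(1)=150, f_yy(3)=-630.
Local minima occur where both diagonal entries positive: (2, -4), (2, 1), (4, -4), (4, 1). Count: 4.

4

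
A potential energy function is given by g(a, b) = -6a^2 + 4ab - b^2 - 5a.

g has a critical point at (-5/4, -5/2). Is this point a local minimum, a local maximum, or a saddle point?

local maximum

The Hessian of g is constant: H = [[-12, 4], [4, -2]].
det(H) = (-12)·(-2) − 4² = 8.
det(H) > 0 and tr(H) = -14 < 0, so H is negative definite and the point is a local maximum.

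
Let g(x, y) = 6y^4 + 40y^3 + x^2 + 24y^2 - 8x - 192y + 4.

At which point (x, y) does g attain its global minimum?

(4, 1)

g(x,y) separates as P(x) + Q(y) + 4, so its minimum is min P + min Q + 4.
P'(x) = 2x - 8 vanishes at x ∈ {4}; Q'(y) = 24(y - 1)(y + 2)(y + 4) vanishes at y ∈ {-4, -2, 1}.
Local minima of P (where P''>0): P(4)=-16. Local minima of Q: Q(-4)=128, Q(1)=-122.
So the global minimum of g is P(4) + Q(1) + 4 = -16 − 122 + 4 = -134, attained at (4, 1).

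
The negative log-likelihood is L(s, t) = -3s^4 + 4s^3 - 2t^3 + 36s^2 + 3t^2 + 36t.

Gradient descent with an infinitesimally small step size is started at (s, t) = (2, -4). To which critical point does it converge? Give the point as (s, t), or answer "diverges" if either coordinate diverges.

(0, -2)

L is separable, so gradient descent decouples: s follows -∂L/∂s, t follows -∂L/∂t.
∂L/∂s = -12s(s - 3)(s + 2); at s=2 this is 96, so s decreases.
∂L/∂t = -6(t - 3)(t + 2); at t=-4 this is -84, so t increases.
s converges to its nearest critical value 0 (a local min of the s-part); t converges to -2. The iterate converges to (0, -2).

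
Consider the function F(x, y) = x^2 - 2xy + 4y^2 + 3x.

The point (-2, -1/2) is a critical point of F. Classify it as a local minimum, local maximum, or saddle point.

The Hessian of F is constant: H = [[2, -2], [-2, 8]].
det(H) = 2·8 − (-2)² = 12.
det(H) > 0 and tr(H) = 10 > 0, so H is positive definite and the point is a local minimum.

local minimum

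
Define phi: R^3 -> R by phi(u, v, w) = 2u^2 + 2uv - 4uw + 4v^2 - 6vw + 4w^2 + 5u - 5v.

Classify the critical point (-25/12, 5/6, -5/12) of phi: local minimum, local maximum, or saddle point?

local minimum

The Hessian is constant: H = [[4, 2, -4], [2, 8, -6], [-4, -6, 8]].
Leading principal minors: Δ₁ = 4, Δ₂ = 28, Δ₃ = 48.
All leading minors are positive, so H is positive definite: a local minimum.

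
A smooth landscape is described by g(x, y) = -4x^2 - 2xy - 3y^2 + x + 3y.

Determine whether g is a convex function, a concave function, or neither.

g is quadratic, so its Hessian is the constant matrix H = [[-8, -2], [-2, -6]].
det(H) = 44, tr(H) = -14.
det(H) > 0 and tr(H) < 0, so H is negative definite everywhere: concave.

concave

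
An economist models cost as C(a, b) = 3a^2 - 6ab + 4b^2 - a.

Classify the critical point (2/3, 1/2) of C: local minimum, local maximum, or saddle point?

The Hessian of C is constant: H = [[6, -6], [-6, 8]].
det(H) = 6·8 − (-6)² = 12.
det(H) > 0 and tr(H) = 14 > 0, so H is positive definite and the point is a local minimum.

local minimum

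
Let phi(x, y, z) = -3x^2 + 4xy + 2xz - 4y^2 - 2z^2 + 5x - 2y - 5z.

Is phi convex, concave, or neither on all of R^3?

phi is quadratic, so its Hessian is the constant matrix H = [[-6, 4, 2], [4, -8, 0], [2, 0, -4]].
Leading principal minors: -6, 32, -96.
Signs alternate −, +, − ⇒ H ≺ 0 ⇒ concave.

concave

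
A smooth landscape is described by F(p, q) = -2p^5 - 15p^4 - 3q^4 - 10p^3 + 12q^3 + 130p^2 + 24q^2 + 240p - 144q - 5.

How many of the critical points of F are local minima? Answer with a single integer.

F separates as a function of p plus a function of q, so ∇F=0 decouples.
∂F/∂p = -10(p - 2)(p + 1)(p + 3)(p + 4) = 0 at p ∈ {-4, -3, -1, 2}; ∂F/∂q = -12(q - 3)(q - 2)(q + 2) = 0 at q ∈ {-2, 2, 3}.
The Hessian is diagonal: diag(F_pp, F_qq). Second derivatives: F_pp(-4)=180, F_pp(-3)=-100, F_pp(-1)=180, F_pp(2)=-900; F_qq(-2)=-240, F_qq(2)=48, F_qq(3)=-60.
Local minima occur where both diagonal entries positive: (-4, 2), (-1, 2). Count: 2.

2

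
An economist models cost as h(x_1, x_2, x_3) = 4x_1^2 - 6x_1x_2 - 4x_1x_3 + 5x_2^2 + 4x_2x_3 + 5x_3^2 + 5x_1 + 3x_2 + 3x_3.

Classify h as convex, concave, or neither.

convex

h is quadratic, so its Hessian is the constant matrix H = [[8, -6, -4], [-6, 10, 4], [-4, 4, 10]].
Leading principal minors: 8, 44, 344.
All positive ⇒ H ≻ 0 ⇒ convex.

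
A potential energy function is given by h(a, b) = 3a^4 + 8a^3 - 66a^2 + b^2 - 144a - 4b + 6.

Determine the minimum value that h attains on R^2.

-565

h(a,b) separates as P(a) + Q(b) + 6, so its minimum is min P + min Q + 6.
P'(a) = 12(a - 3)(a + 1)(a + 4) vanishes at a ∈ {-4, -1, 3}; Q'(b) = 2b - 4 vanishes at b ∈ {2}.
Local minima of P (where P''>0): P(-4)=-224, P(3)=-567. Local minima of Q: Q(2)=-4.
So the global minimum of h is P(3) + Q(2) + 6 = -567 − 4 + 6 = -565, attained at (3, 2).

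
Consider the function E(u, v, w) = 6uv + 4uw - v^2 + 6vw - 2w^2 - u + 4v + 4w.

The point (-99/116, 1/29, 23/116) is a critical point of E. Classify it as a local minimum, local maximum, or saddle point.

saddle point

The Hessian is constant: H = [[0, 6, 4], [6, -2, 6], [4, 6, -4]].
Leading principal minors: Δ₁ = 0, Δ₂ = -36, Δ₃ = 464.
The minors fit neither the all-positive nor the alternating-sign pattern, so H is indefinite: a saddle point.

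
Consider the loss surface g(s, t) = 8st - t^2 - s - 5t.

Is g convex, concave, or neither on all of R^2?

g is quadratic, so its Hessian is the constant matrix H = [[0, 8], [8, -2]].
det(H) = -64, tr(H) = -2.
det(H) < 0, so H is indefinite: neither convex nor concave.

neither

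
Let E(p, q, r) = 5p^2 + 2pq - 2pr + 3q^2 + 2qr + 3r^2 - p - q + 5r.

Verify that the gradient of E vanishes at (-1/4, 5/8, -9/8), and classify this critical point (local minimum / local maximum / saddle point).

∇E = (10p + 2q - 2r - 1, 2p + 6q + 2r - 1, -2p + 2q + 6r + 5); substituting (-1/4, 5/8, -9/8) gives ∇E = (0, 0, 0), so (-1/4, 5/8, -9/8) is indeed a critical point.
The Hessian is constant: H = [[10, 2, -2], [2, 6, 2], [-2, 2, 6]].
Leading principal minors: Δ₁ = 10, Δ₂ = 56, Δ₃ = 256.
All leading minors are positive, so H is positive definite: a local minimum.

local minimum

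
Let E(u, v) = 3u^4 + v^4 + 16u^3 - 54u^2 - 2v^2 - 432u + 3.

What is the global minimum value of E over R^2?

-1105

E(u,v) separates as P(u) + Q(v) + 3, so its minimum is min P + min Q + 3.
P'(u) = 12(u - 3)(u + 3)(u + 4) vanishes at u ∈ {-4, -3, 3}; Q'(v) = 4v(v - 1)(v + 1) vanishes at v ∈ {-1, 0, 1}.
Local minima of P (where P''>0): P(-4)=608, P(3)=-1107. Local minima of Q: Q(-1)=-1, Q(1)=-1.
So the global minimum of E is P(3) + Q(-1) + 3 = -1107 − 1 + 3 = -1105, attained at (3, -1).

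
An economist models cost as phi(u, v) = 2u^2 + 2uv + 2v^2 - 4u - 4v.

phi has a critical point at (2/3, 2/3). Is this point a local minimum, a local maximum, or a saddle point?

The Hessian of phi is constant: H = [[4, 2], [2, 4]].
det(H) = 4·4 − 2² = 12.
det(H) > 0 and tr(H) = 8 > 0, so H is positive definite and the point is a local minimum.

local minimum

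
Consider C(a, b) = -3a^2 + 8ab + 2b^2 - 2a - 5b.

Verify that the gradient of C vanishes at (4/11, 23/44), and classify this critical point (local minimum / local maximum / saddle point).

∇C = (-6a + 8b - 2, 8a + 4b - 5); substituting (4/11, 23/44) gives ∇C = (0, 0), so (4/11, 23/44) is indeed a critical point.
The Hessian of C is constant: H = [[-6, 8], [8, 4]].
det(H) = (-6)·4 − 8² = -88.
Since det(H) < 0, H is indefinite and the critical point is a saddle point.

saddle point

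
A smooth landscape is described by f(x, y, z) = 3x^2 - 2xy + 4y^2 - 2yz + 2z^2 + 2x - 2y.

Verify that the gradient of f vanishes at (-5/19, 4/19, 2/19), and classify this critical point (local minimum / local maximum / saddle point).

∇f = (6x - 2y + 2, -2x + 8y - 2z - 2, -2y + 4z); substituting (-5/19, 4/19, 2/19) gives ∇f = (0, 0, 0), so (-5/19, 4/19, 2/19) is indeed a critical point.
The Hessian is constant: H = [[6, -2, 0], [-2, 8, -2], [0, -2, 4]].
Leading principal minors: Δ₁ = 6, Δ₂ = 44, Δ₃ = 152.
All leading minors are positive, so H is positive definite: a local minimum.

local minimum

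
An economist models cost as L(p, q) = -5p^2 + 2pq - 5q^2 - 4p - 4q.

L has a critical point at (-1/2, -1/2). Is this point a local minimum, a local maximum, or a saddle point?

The Hessian of L is constant: H = [[-10, 2], [2, -10]].
det(H) = (-10)·(-10) − 2² = 96.
det(H) > 0 and tr(H) = -20 < 0, so H is negative definite and the point is a local maximum.

local maximum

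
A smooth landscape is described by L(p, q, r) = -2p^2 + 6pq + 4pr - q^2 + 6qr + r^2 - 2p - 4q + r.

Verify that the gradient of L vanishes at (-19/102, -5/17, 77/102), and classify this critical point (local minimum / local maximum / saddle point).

saddle point

∇L = (-4p + 6q + 4r - 2, 6p - 2q + 6r - 4, 4p + 6q + 2r + 1); substituting (-19/102, -5/17, 77/102) gives ∇L = (0, 0, 0), so (-19/102, -5/17, 77/102) is indeed a critical point.
The Hessian is constant: H = [[-4, 6, 4], [6, -2, 6], [4, 6, 2]].
Leading principal minors: Δ₁ = -4, Δ₂ = -28, Δ₃ = 408.
The minors fit neither the all-positive nor the alternating-sign pattern, so H is indefinite: a saddle point.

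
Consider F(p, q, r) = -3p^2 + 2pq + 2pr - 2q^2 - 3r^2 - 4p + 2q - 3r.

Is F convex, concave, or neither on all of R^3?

concave

F is quadratic, so its Hessian is the constant matrix H = [[-6, 2, 2], [2, -4, 0], [2, 0, -6]].
Leading principal minors: -6, 20, -104.
Signs alternate −, +, − ⇒ H ≺ 0 ⇒ concave.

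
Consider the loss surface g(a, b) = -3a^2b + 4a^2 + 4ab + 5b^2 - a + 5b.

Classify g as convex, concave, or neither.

neither

The term -3a^2b is cubic, so the Hessian is not constant.
∂²g/∂a² = -6b + 8, which takes both signs as b varies (negative for sufficiently large b). A diagonal entry of the Hessian changing sign means the Hessian is neither positive- nor negative-semidefinite on all of R^2.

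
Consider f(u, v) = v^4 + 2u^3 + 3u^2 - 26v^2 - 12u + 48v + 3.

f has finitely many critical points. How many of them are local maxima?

f separates as a function of u plus a function of v, so ∇f=0 decouples.
∂f/∂u = 6(u - 1)(u + 2) = 0 at u ∈ {-2, 1}; ∂f/∂v = 4(v - 3)(v - 1)(v + 4) = 0 at v ∈ {-4, 1, 3}.
The Hessian is diagonal: diag(f_uu, f_vv). Second derivatives: f_uu(-2)=-18, f_uu(1)=18; f_vv(-4)=140, f_vv(1)=-40, f_vv(3)=56.
Local maxima occur where both diagonal entries negative: (-2, 1). Count: 1.

1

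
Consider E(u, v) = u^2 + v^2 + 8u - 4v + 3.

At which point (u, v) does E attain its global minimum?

(-4, 2)

E(u,v) separates as P(u) + Q(v) + 3, so its minimum is min P + min Q + 3.
P'(u) = 2u + 8 vanishes at u ∈ {-4}; Q'(v) = 2v - 4 vanishes at v ∈ {2}.
Local minima of P (where P''>0): P(-4)=-16. Local minima of Q: Q(2)=-4.
So the global minimum of E is P(-4) + Q(2) + 3 = -16 − 4 + 3 = -17, attained at (-4, 2).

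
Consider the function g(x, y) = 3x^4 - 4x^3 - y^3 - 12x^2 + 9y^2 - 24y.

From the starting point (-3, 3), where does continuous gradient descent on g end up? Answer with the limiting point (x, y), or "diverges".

g is separable, so gradient descent decouples: x follows -∂g/∂x, y follows -∂g/∂y.
∂g/∂x = 12x(x - 2)(x + 1); at x=-3 this is -360, so x increases.
∂g/∂y = -3(y - 4)(y - 2); at y=3 this is 3, so y decreases.
x converges to its nearest critical value -1 (a local min of the x-part); y converges to 2. The iterate converges to (-1, 2).

(-1, 2)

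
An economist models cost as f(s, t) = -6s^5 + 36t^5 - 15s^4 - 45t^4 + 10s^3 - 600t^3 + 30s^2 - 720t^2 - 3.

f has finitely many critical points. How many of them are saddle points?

f separates as a function of s plus a function of t, so ∇f=0 decouples.
∂f/∂s = -30s(s - 1)(s + 1)(s + 2) = 0 at s ∈ {-2, -1, 0, 1}; ∂f/∂t = 180t(t - 4)(t + 1)(t + 2) = 0 at t ∈ {-2, -1, 0, 4}.
The Hessian is diagonal: diag(f_ss, f_tt). Second derivatives: f_ss(-2)=180, f_ss(-1)=-60, f_ss(0)=60, f_ss(1)=-180; f_tt(-2)=-2160, f_tt(-1)=900, f_tt(0)=-1440, f_tt(4)=21600.
Saddle points occur where the two diagonal entries have opposite signs: (-2, -2), (-2, 0), (-1, -1), (-1, 4), (0, -2), (0, 0), (1, -1), (1, 4). Count: 8.

8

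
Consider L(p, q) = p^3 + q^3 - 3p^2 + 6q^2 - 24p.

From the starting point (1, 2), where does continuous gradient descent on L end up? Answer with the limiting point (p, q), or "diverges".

L is separable, so gradient descent decouples: p follows -∂L/∂p, q follows -∂L/∂q.
∂L/∂p = 3(p - 4)(p + 2); at p=1 this is -27, so p increases.
∂L/∂q = 3q(q + 4); at q=2 this is 36, so q decreases.
p converges to its nearest critical value 4 (a local min of the p-part); q converges to 0. The iterate converges to (4, 0).

(4, 0)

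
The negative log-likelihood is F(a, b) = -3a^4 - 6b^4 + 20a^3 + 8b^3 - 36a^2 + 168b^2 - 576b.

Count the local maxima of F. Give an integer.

4

F separates as a function of a plus a function of b, so ∇F=0 decouples.
∂F/∂a = -12a(a - 3)(a - 2) = 0 at a ∈ {0, 2, 3}; ∂F/∂b = -24(b - 3)(b - 2)(b + 4) = 0 at b ∈ {-4, 2, 3}.
The Hessian is diagonal: diag(F_aa, F_bb). Second derivatives: F_aa(0)=-72, F_aa(2)=24, F_aa(3)=-36; F_bb(-4)=-1008, F_bb(2)=144, F_bb(3)=-168.
Local maxima occur where both diagonal entries negative: (0, -4), (0, 3), (3, -4), (3, 3). Count: 4.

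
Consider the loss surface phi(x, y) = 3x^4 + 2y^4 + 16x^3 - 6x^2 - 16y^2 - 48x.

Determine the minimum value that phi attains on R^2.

phi(x,y) separates as P(x) + Q(y), so its minimum is min P + min Q.
P'(x) = 12(x - 1)(x + 1)(x + 4) vanishes at x ∈ {-4, -1, 1}; Q'(y) = 8y(y - 2)(y + 2) vanishes at y ∈ {-2, 0, 2}.
Local minima of P (where P''>0): P(-4)=-160, P(1)=-35. Local minima of Q: Q(-2)=-32, Q(2)=-32.
So the global minimum of phi is P(-4) + Q(-2) = -160 − 32 = -192, attained at (-4, -2).

-192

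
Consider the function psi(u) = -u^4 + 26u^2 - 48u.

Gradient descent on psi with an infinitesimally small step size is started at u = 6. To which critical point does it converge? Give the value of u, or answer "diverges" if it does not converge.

psi'(u) = -4(u - 3)(u - 1)(u + 4), so psi'(6) = -600.
Gradient descent moves in the -psi' direction, i.e. u is increasing.
There is no critical point above u=6, and psi' keeps the same sign, so the iterate runs off to +∞.

diverges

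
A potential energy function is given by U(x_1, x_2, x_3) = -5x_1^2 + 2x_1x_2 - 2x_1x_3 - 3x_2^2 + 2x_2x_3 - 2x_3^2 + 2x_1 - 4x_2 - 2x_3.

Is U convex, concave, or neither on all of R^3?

concave

U is quadratic, so its Hessian is the constant matrix H = [[-10, 2, -2], [2, -6, 2], [-2, 2, -4]].
Leading principal minors: -10, 56, -176.
Signs alternate −, +, − ⇒ H ≺ 0 ⇒ concave.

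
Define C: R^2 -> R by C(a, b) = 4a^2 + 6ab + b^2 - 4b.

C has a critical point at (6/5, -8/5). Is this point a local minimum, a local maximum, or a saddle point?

saddle point

The Hessian of C is constant: H = [[8, 6], [6, 2]].
det(H) = 8·2 − 6² = -20.
Since det(H) < 0, H is indefinite and the critical point is a saddle point.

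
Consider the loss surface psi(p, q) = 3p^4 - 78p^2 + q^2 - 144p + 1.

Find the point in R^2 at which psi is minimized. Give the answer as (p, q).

psi(p,q) separates as A(p) + B(q) + 1, so its minimum is min A + min B + 1.
A'(p) = 12(p - 4)(p + 1)(p + 3) vanishes at p ∈ {-3, -1, 4}; B'(q) = 2q vanishes at q ∈ {0}.
Local minima of A (where A''>0): A(-3)=-27, A(4)=-1056. Local minima of B: B(0)=0.
So the global minimum of psi is A(4) + B(0) + 1 = -1056 + 0 + 1 = -1055, attained at (4, 0).

(4, 0)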